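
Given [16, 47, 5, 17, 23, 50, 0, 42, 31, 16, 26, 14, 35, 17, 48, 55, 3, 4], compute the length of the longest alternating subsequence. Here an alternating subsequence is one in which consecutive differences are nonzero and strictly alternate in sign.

A longest alternating subsequence is 16, 47, 5, 17, 0, 42, 16, 26, 14, 35, 17, 48, 3, 4 (positions 1,2,3,4,7,8,10,11,12,13,14,15,17,18); its 13 consecutive differences strictly alternate in sign, and length 14 is optimal.

14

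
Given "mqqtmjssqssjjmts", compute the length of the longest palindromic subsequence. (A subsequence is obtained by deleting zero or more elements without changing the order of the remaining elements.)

11

Using dp[i][j] = 2 + dp[i+1][j−1] if the ends match, else max(dp[i+1][j], dp[i][j−1]):
dp[1][16] = 11. A witness is tmjssqssjmt at positions 4,5,6,7,8,9,10,11,13,14,15.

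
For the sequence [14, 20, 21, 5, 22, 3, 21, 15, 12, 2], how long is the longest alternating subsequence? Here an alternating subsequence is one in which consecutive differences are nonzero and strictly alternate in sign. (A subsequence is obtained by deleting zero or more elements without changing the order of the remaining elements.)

7

A longest alternating subsequence is 14, 20, 5, 22, 3, 21, 15 (positions 1,2,4,5,6,7,8); its 6 consecutive differences strictly alternate in sign, and length 7 is optimal.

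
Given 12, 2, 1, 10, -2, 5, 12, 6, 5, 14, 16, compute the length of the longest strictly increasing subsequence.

5

Let dp[i] be the longest increasing subsequence ending at position i. Then dp = [1, 1, 1, 2, 1, 2, 3, 3, 2, 4, 5].
The maximum is 5; one witness is 2, 10, 12, 14, 16 at positions 2,4,7,10,11.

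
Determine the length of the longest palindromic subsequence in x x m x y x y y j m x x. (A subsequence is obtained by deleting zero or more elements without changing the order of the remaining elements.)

9

One longest palindromic subsequence is xxmyyymxx (positions 1,2,3,5,7,8,10,11,12); it reads the same forward and backward, and the interval DP gives dp[1][12] = 9.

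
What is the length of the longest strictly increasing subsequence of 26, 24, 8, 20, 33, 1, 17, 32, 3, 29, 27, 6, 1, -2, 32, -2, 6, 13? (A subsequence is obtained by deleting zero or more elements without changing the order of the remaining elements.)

Let dp[i] be the longest increasing subsequence ending at position i. Then dp = [1, 1, 1, 2, 3, 1, 2, 3, 2, 3, 3, 3, 1, 1, 4, 1, 3, 4].
The maximum is 4; one witness is 8, 20, 29, 32 at positions 3,4,10,15.

4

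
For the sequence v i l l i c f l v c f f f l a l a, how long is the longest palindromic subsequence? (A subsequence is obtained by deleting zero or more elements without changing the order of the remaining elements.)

One longest palindromic subsequence is llffffll (positions 3,4,7,11,12,13,14,16); it reads the same forward and backward, and the interval DP gives dp[1][17] = 8.

8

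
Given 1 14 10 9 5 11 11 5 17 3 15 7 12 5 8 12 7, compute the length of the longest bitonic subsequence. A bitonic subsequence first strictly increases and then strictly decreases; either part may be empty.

One longest bitonic subsequence is 1, 10, 11, 17, 15, 12, 8, 7 (positions 1,3,6,9,11,13,15,17): it rises to 17 then falls. Length 8 is optimal.

8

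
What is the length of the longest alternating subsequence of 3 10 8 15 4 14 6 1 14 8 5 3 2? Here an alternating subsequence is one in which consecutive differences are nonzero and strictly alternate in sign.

9

Track the best alternating length ending on an up-step vs a down-step at each position: up/down = 1/1, 2/1, 2/3, 4/1, 2/5, 6/5, 6/7, 1/7, 8/5, 8/9, 8/9, 8/9, 8/9.
The maximum over both is 9; one such subsequence is 3, 10, 8, 15, 4, 14, 6, 14, 8.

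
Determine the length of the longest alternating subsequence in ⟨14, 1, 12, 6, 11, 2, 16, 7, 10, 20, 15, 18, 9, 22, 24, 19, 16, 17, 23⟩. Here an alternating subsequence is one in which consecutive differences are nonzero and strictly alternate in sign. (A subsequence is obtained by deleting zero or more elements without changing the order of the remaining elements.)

15

A longest alternating subsequence is 14, 1, 12, 6, 11, 2, 16, 7, 20, 15, 18, 9, 22, 16, 17 (positions 1,2,3,4,5,6,7,8,10,11,12,13,14,17,18); its 14 consecutive differences strictly alternate in sign, and length 15 is optimal.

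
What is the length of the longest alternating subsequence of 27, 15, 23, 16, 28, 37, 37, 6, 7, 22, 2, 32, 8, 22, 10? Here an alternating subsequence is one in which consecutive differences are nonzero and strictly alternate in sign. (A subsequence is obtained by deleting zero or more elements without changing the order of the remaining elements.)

12

A longest alternating subsequence is 27, 15, 23, 16, 28, 6, 7, 2, 32, 8, 22, 10 (positions 1,2,3,4,5,8,9,11,12,13,14,15); its 11 consecutive differences strictly alternate in sign, and length 12 is optimal.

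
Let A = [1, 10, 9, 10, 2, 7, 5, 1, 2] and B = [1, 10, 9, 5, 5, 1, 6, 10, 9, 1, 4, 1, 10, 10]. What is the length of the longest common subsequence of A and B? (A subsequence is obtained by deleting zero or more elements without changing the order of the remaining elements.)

5

A longest common subsequence is 1, 10, 9, 10, 1 (length 5); the LCS DP confirms no longer common subsequence exists.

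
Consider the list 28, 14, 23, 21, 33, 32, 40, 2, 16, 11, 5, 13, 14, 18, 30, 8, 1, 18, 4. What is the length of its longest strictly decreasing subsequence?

One longest decreasing subsequence is 28, 23, 21, 16, 11, 5, 1 (positions 1,3,4,9,10,11,17), of length 7; no longer one exists.

7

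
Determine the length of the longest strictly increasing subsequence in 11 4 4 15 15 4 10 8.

Scanning left to right, the best length ending at each element is: 11→1, 4→1, 4→1, 15→2, 15→2, 4→1, 10→2, 8→2.
So the longest increasing subsequence has length 2, e.g. 11, 15.

2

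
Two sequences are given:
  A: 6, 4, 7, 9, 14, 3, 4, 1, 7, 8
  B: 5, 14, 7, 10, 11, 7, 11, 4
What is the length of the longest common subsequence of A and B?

Backtracking the LCS table gives one alignment: 7 (A3,B6) → 4 (A7,B8).
So the longest common subsequence has length 2.

2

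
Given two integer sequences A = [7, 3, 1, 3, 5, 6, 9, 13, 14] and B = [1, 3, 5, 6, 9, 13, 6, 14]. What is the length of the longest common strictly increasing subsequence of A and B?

A longest common strictly increasing subsequence is 1, 3, 5, 6, 9, 13, 14 (length 7); it appears in order in both A and B, and no longer such subsequence exists.

7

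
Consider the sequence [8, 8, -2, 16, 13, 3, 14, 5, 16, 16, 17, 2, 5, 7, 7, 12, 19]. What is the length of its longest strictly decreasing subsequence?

4

One longest decreasing subsequence is 16, 13, 3, 2 (positions 4,5,6,12), of length 4; no longer one exists.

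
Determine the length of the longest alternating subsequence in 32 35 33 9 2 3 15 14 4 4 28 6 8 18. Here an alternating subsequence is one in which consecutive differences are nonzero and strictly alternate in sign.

8

Track the best alternating length ending on an up-step vs a down-step at each position: up/down = 1/1, 2/1, 2/3, 1/3, 1/3, 4/3, 4/3, 4/5, 4/5, 4/5, 6/3, 6/7, 8/7, 8/7.
The maximum over both is 8; one such subsequence is 32, 35, 9, 15, 14, 28, 6, 8.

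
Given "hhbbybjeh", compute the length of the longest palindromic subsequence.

5

One longest palindromic subsequence is hbybh (positions 1,4,5,6,9); it reads the same forward and backward, and the interval DP gives dp[1][9] = 5.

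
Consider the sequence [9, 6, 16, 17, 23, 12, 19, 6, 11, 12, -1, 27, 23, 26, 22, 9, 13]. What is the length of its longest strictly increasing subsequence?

6

Scanning left to right, the best length ending at each element is: 9→1, 6→1, 16→2, 17→3, 23→4, 12→2, 19→4, 6→1, 11→2, 12→3, -1→1, 27→5, 23→5, 26→6, 22→5, 9→2, 13→4.
So the longest increasing subsequence has length 6, e.g. 9, 16, 17, 19, 23, 26.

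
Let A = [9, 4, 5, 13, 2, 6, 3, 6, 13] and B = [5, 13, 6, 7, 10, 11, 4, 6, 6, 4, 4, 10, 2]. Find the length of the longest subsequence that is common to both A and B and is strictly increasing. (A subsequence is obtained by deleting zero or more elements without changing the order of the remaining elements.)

For each value that appears in both, track the longest common increasing run ending there.
The best achievable length is 2; one witness is 5, 13 (A-positions 3,4, B-positions 1,2).

2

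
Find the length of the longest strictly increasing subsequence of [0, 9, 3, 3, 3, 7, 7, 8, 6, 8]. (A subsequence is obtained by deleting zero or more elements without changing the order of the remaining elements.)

One longest increasing subsequence is 0, 3, 7, 8 (positions 1,3,6,8), of length 4; no longer one exists.

4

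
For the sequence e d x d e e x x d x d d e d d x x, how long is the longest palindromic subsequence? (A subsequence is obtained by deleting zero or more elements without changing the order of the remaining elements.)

10

One longest palindromic subsequence is edxdxxdxde (positions 1,2,3,4,7,8,9,10,12,13); it reads the same forward and backward, and the interval DP gives dp[1][17] = 10.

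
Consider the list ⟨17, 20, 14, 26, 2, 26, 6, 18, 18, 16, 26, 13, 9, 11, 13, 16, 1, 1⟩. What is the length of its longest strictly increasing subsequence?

6

One longest increasing subsequence is 2, 6, 9, 11, 13, 16 (positions 5,7,13,14,15,16), of length 6; no longer one exists.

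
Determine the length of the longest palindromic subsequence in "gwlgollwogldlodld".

9

Using dp[i][j] = 2 + dp[i+1][j−1] if the ends match, else max(dp[i+1][j], dp[i][j−1]):
dp[1][17] = 9. A witness is lollgllol at positions 3,5,6,7,10,11,13,14,16.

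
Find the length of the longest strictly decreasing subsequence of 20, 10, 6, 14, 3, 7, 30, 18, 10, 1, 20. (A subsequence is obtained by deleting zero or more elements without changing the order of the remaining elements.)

Scanning left to right, the best length ending at each element is: 20→1, 10→2, 6→3, 14→2, 3→4, 7→3, 30→1, 18→2, 10→3, 1→5, 20→2.
So the longest decreasing subsequence has length 5, e.g. 20, 10, 6, 3, 1.

5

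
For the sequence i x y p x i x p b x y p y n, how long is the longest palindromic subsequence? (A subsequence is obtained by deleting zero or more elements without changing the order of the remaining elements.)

Using dp[i][j] = 2 + dp[i+1][j−1] if the ends match, else max(dp[i+1][j], dp[i][j−1]):
dp[1][14] = 7. A witness is ypxbxpy at positions 3,4,7,9,10,12,13.

7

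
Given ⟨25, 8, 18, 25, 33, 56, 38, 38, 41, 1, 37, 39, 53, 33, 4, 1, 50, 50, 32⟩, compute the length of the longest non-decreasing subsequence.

One longest non-decreasing subsequence is 8, 18, 25, 33, 38, 38, 41, 50, 50 (positions 2,3,4,5,7,8,9,17,18), of length 9; no longer one exists.

9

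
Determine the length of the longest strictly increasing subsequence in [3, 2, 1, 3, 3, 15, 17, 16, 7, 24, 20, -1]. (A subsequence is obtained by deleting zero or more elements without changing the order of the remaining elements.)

One longest increasing subsequence is 2, 3, 15, 17, 24 (positions 2,4,6,7,10), of length 5; no longer one exists.

5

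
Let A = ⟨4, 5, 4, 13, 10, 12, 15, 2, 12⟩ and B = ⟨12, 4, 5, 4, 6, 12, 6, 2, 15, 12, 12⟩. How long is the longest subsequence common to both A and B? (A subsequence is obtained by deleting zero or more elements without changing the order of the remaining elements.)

A longest common subsequence is 4, 5, 4, 12, 15, 12 (length 6); the LCS DP confirms no longer common subsequence exists.

6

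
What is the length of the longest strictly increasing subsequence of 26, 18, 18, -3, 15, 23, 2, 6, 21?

Scanning left to right, the best length ending at each element is: 26→1, 18→1, 18→1, -3→1, 15→2, 23→3, 2→2, 6→3, 21→4.
So the longest increasing subsequence has length 4, e.g. -3, 2, 6, 21.

4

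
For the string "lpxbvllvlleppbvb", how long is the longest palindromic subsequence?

Using dp[i][j] = 2 + dp[i+1][j−1] if the ends match, else max(dp[i+1][j], dp[i][j−1]):
dp[1][16] = 9. A witness is bvllvllvb at positions 4,5,6,7,8,9,10,15,16.

9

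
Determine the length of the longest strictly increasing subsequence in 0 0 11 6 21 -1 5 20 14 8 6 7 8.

One longest increasing subsequence is 0, 5, 6, 7, 8 (positions 1,7,11,12,13), of length 5; no longer one exists.

5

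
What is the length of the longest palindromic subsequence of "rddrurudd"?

7

One longest palindromic subsequence is ddurudd (positions 2,3,5,6,7,8,9); it reads the same forward and backward, and the interval DP gives dp[1][9] = 7.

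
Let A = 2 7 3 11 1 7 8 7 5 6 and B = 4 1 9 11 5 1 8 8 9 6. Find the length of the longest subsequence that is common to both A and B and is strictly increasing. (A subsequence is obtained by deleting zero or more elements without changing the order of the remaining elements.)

For each value that appears in both, track the longest common increasing run ending there.
The best achievable length is 3; one witness is 1, 5, 6 (A-positions 5,9,10, B-positions 2,5,10).

3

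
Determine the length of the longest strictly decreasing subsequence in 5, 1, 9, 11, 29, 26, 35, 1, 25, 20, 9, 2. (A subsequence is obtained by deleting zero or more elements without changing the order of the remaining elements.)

6

Scanning left to right, the best length ending at each element is: 5→1, 1→2, 9→1, 11→1, 29→1, 26→2, 35→1, 1→3, 25→3, 20→4, 9→5, 2→6.
So the longest decreasing subsequence has length 6, e.g. 29, 26, 25, 20, 9, 2.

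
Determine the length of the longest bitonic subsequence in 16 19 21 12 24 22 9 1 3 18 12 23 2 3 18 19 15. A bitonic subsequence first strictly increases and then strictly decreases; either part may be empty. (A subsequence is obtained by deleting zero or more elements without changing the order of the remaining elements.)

Let inc[i] be the LIS ending at i and dec[i] the longest strictly decreasing subsequence starting at i. inc = [1, 2, 3, 1, 4, 4, 1, 1, 2, 3, 3, 5, 2, 3, 4, 5, 4], dec = [5, 5, 5, 4, 5, 4, 3, 1, 2, 3, 2, 3, 1, 1, 2, 2, 1].
max_i inc[i]+dec[i]−1 = 8, with one witness 16, 19, 21, 24, 22, 18, 12, 3.

8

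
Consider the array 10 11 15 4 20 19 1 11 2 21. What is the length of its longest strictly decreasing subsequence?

4

Scanning left to right, the best length ending at each element is: 10→1, 11→1, 15→1, 4→2, 20→1, 19→2, 1→3, 11→3, 2→4, 21→1.
So the longest decreasing subsequence has length 4, e.g. 20, 19, 11, 2.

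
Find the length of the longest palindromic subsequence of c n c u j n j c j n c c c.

9

One longest palindromic subsequence is ccnjcjncc (positions 1,3,6,7,8,9,10,12,13); it reads the same forward and backward, and the interval DP gives dp[1][13] = 9.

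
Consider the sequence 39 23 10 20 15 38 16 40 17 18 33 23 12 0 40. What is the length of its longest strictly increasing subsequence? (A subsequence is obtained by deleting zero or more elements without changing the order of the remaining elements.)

7

One longest increasing subsequence is 10, 15, 16, 17, 18, 33, 40 (positions 3,5,7,9,10,11,15), of length 7; no longer one exists.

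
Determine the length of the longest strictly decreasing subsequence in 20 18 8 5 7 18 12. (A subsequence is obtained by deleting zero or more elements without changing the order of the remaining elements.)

4

Scanning left to right, the best length ending at each element is: 20→1, 18→2, 8→3, 5→4, 7→4, 18→2, 12→3.
So the longest decreasing subsequence has length 4, e.g. 20, 18, 8, 5.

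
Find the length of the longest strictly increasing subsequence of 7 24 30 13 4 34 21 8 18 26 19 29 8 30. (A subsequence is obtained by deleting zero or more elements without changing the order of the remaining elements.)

6

Let dp[i] be the longest increasing subsequence ending at position i. Then dp = [1, 2, 3, 2, 1, 4, 3, 2, 3, 4, 4, 5, 2, 6].
The maximum is 6; one witness is 7, 13, 21, 26, 29, 30 at positions 1,4,7,10,12,14.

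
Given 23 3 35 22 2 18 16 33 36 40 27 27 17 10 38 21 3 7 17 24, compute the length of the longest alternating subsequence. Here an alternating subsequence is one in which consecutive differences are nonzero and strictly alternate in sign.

11

Track the best alternating length ending on an up-step vs a down-step at each position: up/down = 1/1, 1/2, 3/1, 3/4, 1/4, 5/4, 5/6, 7/4, 7/1, 7/1, 7/8, 7/8, 7/8, 5/8, 9/8, 9/10, 5/10, 11/10, 11/10, 11/10.
The maximum over both is 11; one such subsequence is 23, 3, 35, 2, 18, 16, 33, 27, 38, 3, 7.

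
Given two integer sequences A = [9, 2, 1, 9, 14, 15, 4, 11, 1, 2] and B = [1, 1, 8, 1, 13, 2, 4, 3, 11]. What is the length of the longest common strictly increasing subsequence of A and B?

For each value that appears in both, track the longest common increasing run ending there.
The best achievable length is 3; one witness is 1, 4, 11 (A-positions 3,7,8, B-positions 1,7,9).

3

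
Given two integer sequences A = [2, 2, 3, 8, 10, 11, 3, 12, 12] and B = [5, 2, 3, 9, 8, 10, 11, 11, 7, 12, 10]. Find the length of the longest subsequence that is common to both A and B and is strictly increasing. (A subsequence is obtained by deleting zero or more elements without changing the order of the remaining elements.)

A longest common strictly increasing subsequence is 2, 3, 8, 10, 11, 12 (length 6); it appears in order in both A and B, and no longer such subsequence exists.

6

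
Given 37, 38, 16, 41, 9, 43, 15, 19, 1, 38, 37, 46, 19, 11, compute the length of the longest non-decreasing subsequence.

Let dp[i] be the longest non-decreasing subsequence ending at position i. Then dp = [1, 2, 1, 3, 1, 4, 2, 3, 1, 4, 4, 5, 4, 2].
The maximum is 5; one witness is 37, 38, 41, 43, 46 at positions 1,2,4,6,12.

5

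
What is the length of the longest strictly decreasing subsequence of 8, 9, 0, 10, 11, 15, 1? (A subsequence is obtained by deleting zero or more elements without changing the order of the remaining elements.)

2

Scanning left to right, the best length ending at each element is: 8→1, 9→1, 0→2, 10→1, 11→1, 15→1, 1→2.
So the longest decreasing subsequence has length 2, e.g. 8, 0.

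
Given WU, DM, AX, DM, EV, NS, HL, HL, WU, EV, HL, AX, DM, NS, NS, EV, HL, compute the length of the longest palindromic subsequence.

Using dp[i][j] = 2 + dp[i+1][j−1] if the ends match, else max(dp[i+1][j], dp[i][j−1]):
dp[1][17] = 8. A witness is DM AX EV HL HL EV AX DM at positions 2,3,5,7,8,10,12,13.

8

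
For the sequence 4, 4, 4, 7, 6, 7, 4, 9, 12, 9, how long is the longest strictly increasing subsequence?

5

Scanning left to right, the best length ending at each element is: 4→1, 4→1, 4→1, 7→2, 6→2, 7→3, 4→1, 9→4, 12→5, 9→4.
So the longest increasing subsequence has length 5, e.g. 4, 6, 7, 9, 12.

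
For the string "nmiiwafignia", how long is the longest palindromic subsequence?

One longest palindromic subsequence is ainia (positions 6,8,10,11,12); it reads the same forward and backward, and the interval DP gives dp[1][12] = 5.

5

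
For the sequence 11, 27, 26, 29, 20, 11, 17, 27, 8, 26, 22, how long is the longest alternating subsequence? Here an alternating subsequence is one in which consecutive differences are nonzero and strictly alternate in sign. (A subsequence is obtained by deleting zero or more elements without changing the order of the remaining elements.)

9

Track the best alternating length ending on an up-step vs a down-step at each position: up/down = 1/1, 2/1, 2/3, 4/1, 2/5, 1/5, 6/5, 6/5, 1/7, 8/7, 8/9.
The maximum over both is 9; one such subsequence is 11, 27, 26, 29, 11, 17, 8, 26, 22.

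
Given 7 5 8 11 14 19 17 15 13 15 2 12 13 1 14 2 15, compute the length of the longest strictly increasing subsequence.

One longest increasing subsequence is 7, 8, 11, 12, 13, 14, 15 (positions 1,3,4,12,13,15,17), of length 7; no longer one exists.

7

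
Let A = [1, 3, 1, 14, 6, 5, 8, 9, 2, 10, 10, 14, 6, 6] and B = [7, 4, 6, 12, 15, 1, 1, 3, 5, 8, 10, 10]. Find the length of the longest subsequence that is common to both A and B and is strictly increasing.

5

A longest common strictly increasing subsequence is 1, 3, 5, 8, 10 (length 5); it appears in order in both A and B, and no longer such subsequence exists.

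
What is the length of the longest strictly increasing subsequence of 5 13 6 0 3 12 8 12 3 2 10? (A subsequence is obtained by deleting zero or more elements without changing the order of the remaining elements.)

Scanning left to right, the best length ending at each element is: 5→1, 13→2, 6→2, 0→1, 3→2, 12→3, 8→3, 12→4, 3→2, 2→2, 10→4.
So the longest increasing subsequence has length 4, e.g. 5, 6, 8, 12.

4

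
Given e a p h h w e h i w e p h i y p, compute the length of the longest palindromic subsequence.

One longest palindromic subsequence is phewehp (positions 3,5,7,10,11,13,16); it reads the same forward and backward, and the interval DP gives dp[1][16] = 7.

7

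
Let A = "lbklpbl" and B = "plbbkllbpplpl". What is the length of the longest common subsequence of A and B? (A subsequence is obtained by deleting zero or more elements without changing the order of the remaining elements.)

6

Backtracking the LCS table gives one alignment: l (A1,B2) → b (A2,B4) → k (A3,B5) → l (A4,B11) → p (A5,B12) → l (A7,B13).
So the longest common subsequence has length 6.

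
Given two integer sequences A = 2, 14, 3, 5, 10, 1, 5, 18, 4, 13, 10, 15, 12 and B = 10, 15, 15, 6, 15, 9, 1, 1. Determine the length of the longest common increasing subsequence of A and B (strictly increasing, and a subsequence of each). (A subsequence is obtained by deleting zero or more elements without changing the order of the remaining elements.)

2

For each value that appears in both, track the longest common increasing run ending there.
The best achievable length is 2; one witness is 10, 15 (A-positions 5,12, B-positions 1,2).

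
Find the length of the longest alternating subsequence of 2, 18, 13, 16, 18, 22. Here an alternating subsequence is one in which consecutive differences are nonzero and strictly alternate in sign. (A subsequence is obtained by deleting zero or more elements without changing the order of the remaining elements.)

A longest alternating subsequence is 2, 18, 13, 16 (positions 1,2,3,4); its 3 consecutive differences strictly alternate in sign, and length 4 is optimal.

4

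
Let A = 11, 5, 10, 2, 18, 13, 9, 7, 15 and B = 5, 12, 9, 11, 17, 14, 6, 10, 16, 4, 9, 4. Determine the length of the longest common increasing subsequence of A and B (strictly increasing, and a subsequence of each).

A longest common strictly increasing subsequence is 5, 9 (length 2); it appears in order in both A and B, and no longer such subsequence exists.

2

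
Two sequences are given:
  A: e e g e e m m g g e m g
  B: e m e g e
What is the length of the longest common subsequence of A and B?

4

A longest common subsequence is eege (length 4); the LCS DP confirms no longer common subsequence exists.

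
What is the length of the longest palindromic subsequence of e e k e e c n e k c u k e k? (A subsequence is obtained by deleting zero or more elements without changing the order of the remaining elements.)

Using dp[i][j] = 2 + dp[i+1][j−1] if the ends match, else max(dp[i+1][j], dp[i][j−1]):
dp[1][14] = 7. A witness is kekukek at positions 3,4,9,11,12,13,14.

7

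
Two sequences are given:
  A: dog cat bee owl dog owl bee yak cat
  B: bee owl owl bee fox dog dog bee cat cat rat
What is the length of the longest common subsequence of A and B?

Backtracking the LCS table gives one alignment: bee (A3,B1) → owl (A4,B3) → dog (A5,B7) → bee (A7,B8) → cat (A9,B10).
So the longest common subsequence has length 5.

5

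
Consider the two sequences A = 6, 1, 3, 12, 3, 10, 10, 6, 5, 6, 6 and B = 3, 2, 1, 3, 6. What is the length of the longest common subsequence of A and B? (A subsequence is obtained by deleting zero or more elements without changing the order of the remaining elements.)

3

Backtracking the LCS table gives one alignment: 1 (A2,B3) → 3 (A5,B4) → 6 (A11,B5).
So the longest common subsequence has length 3.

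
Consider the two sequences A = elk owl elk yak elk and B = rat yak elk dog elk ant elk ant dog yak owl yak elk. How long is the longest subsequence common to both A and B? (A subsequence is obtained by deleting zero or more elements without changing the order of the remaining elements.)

Backtracking the LCS table gives one alignment: elk (A1,B7) → owl (A2,B11) → yak (A4,B12) → elk (A5,B13).
So the longest common subsequence has length 4.

4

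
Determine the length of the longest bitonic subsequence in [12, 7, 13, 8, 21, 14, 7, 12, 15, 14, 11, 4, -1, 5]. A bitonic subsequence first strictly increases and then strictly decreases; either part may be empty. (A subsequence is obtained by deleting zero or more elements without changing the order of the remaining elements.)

8

One longest bitonic subsequence is 12, 13, 21, 15, 14, 11, 4, -1 (positions 1,3,5,9,10,11,12,13): it rises to 21 then falls. Length 8 is optimal.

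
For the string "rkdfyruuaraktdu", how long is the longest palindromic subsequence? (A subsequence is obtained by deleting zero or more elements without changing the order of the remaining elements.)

6

One longest palindromic subsequence is druurd (positions 3,6,7,8,10,14); it reads the same forward and backward, and the interval DP gives dp[1][15] = 6.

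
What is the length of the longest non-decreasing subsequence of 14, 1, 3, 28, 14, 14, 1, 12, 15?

Let dp[i] be the longest non-decreasing subsequence ending at position i. Then dp = [1, 1, 2, 3, 3, 4, 2, 3, 5].
The maximum is 5; one witness is 1, 3, 14, 14, 15 at positions 2,3,5,6,9.

5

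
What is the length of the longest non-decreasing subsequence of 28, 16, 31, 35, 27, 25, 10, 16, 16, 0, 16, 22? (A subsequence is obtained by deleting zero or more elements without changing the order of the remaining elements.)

Let dp[i] be the longest non-decreasing subsequence ending at position i. Then dp = [1, 1, 2, 3, 2, 2, 1, 2, 3, 1, 4, 5].
The maximum is 5; one witness is 16, 16, 16, 16, 22 at positions 2,8,9,11,12.

5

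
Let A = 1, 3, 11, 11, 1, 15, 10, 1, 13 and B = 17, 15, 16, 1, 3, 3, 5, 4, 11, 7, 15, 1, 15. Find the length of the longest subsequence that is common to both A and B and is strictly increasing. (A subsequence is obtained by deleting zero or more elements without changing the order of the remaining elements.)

4

A longest common strictly increasing subsequence is 1, 3, 11, 15 (length 4); it appears in order in both A and B, and no longer such subsequence exists.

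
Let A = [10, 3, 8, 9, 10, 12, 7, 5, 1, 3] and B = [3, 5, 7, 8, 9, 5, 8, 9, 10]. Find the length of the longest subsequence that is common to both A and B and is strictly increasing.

4

A longest common strictly increasing subsequence is 3, 8, 9, 10 (length 4); it appears in order in both A and B, and no longer such subsequence exists.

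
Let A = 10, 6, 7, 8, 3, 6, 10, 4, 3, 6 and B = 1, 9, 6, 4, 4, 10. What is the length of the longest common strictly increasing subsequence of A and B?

A longest common strictly increasing subsequence is 6, 10 (length 2); it appears in order in both A and B, and no longer such subsequence exists.

2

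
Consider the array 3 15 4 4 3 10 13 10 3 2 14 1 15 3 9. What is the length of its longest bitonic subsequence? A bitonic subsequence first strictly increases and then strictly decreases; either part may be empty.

One longest bitonic subsequence is 3, 4, 10, 13, 10, 3, 2, 1 (positions 1,3,6,7,8,9,10,12): it rises to 13 then falls. Length 8 is optimal.

8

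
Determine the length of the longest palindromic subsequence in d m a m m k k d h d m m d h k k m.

Using dp[i][j] = 2 + dp[i+1][j−1] if the ends match, else max(dp[i+1][j], dp[i][j−1]):
dp[1][17] = 12. A witness is mkkhdmmdhkkm at positions 2,6,7,9,10,11,12,13,14,15,16,17.

12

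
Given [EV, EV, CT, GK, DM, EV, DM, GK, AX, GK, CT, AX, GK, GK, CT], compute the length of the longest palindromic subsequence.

9

One longest palindromic subsequence is CT GK GK AX CT AX GK GK CT (positions 3,4,8,9,11,12,13,14,15); it reads the same forward and backward, and the interval DP gives dp[1][15] = 9.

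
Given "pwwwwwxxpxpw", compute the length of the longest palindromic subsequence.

7

Using dp[i][j] = 2 + dp[i+1][j−1] if the ends match, else max(dp[i+1][j], dp[i][j−1]):
dp[1][12] = 7. A witness is pwwwwwp at positions 1,2,3,4,5,6,11.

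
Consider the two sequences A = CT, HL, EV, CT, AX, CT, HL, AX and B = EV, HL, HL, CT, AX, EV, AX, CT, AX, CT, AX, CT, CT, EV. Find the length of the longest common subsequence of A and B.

6

A longest common subsequence is CT, EV, CT, AX, CT, AX (length 6); the LCS DP confirms no longer common subsequence exists.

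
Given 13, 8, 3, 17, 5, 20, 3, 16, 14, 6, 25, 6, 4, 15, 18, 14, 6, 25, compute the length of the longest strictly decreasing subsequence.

5

Scanning left to right, the best length ending at each element is: 13→1, 8→2, 3→3, 17→1, 5→3, 20→1, 3→4, 16→2, 14→3, 6→4, 25→1, 6→4, 4→5, 15→3, 18→2, 14→4, 6→5, 25→1.
So the longest decreasing subsequence has length 5, e.g. 17, 16, 14, 6, 4.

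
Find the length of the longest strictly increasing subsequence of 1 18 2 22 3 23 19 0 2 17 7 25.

Let dp[i] be the longest increasing subsequence ending at position i. Then dp = [1, 2, 2, 3, 3, 4, 4, 1, 2, 4, 4, 5].
The maximum is 5; one witness is 1, 18, 22, 23, 25 at positions 1,2,4,6,12.

5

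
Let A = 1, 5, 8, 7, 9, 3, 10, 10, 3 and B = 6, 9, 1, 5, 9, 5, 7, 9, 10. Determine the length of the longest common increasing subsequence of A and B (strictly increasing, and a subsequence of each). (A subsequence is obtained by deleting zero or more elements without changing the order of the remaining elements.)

5

For each value that appears in both, track the longest common increasing run ending there.
The best achievable length is 5; one witness is 1, 5, 7, 9, 10 (A-positions 1,2,4,5,7, B-positions 3,4,7,8,9).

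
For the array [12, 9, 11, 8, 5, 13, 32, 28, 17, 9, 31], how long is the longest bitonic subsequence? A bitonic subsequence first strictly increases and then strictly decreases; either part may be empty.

Let inc[i] be the LIS ending at i and dec[i] the longest strictly decreasing subsequence starting at i. inc = [1, 1, 2, 1, 1, 3, 4, 4, 4, 2, 5], dec = [4, 3, 3, 2, 1, 2, 4, 3, 2, 1, 1].
max_i inc[i]+dec[i]−1 = 7, with one witness 9, 11, 13, 32, 28, 17, 9.

7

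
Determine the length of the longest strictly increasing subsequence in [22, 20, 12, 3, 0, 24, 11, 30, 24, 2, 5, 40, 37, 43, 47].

Scanning left to right, the best length ending at each element is: 22→1, 20→1, 12→1, 3→1, 0→1, 24→2, 11→2, 30→3, 24→3, 2→2, 5→3, 40→4, 37→4, 43→5, 47→6.
So the longest increasing subsequence has length 6, e.g. 22, 24, 30, 40, 43, 47.

6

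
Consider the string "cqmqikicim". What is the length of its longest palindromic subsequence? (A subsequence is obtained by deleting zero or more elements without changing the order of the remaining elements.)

5

Using dp[i][j] = 2 + dp[i+1][j−1] if the ends match, else max(dp[i+1][j], dp[i][j−1]):
dp[1][10] = 5. A witness is micim at positions 3,5,8,9,10.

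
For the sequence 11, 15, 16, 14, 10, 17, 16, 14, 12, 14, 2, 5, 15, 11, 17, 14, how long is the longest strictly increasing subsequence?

5

One longest increasing subsequence is 11, 12, 14, 15, 17 (positions 1,9,10,13,15), of length 5; no longer one exists.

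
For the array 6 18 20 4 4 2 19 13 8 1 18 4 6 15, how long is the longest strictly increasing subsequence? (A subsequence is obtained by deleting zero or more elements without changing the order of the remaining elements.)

4

Let dp[i] be the longest increasing subsequence ending at position i. Then dp = [1, 2, 3, 1, 1, 1, 3, 2, 2, 1, 3, 2, 3, 4].
The maximum is 4; one witness is 2, 4, 6, 15 at positions 6,12,13,14.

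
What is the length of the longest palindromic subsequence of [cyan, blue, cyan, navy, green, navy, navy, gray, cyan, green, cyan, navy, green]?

One longest palindromic subsequence is green navy cyan green cyan navy green (positions 5,6,9,10,11,12,13); it reads the same forward and backward, and the interval DP gives dp[1][13] = 7.

7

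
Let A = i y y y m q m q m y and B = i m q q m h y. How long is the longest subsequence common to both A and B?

6

Backtracking the LCS table gives one alignment: i (A1,B1) → m (A5,B2) → q (A6,B3) → q (A8,B4) → m (A9,B5) → y (A10,B7).
So the longest common subsequence has length 6.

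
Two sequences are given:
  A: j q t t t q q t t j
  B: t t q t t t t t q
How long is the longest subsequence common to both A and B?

A longest common subsequence is qttttt (length 6); the LCS DP confirms no longer common subsequence exists.

6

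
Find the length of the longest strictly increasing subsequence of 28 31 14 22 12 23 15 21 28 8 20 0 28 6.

One longest increasing subsequence is 14, 22, 23, 28 (positions 3,4,6,9), of length 4; no longer one exists.

4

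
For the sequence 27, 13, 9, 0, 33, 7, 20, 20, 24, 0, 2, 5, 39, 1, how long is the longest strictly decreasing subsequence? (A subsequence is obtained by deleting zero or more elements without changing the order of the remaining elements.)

One longest decreasing subsequence is 27, 13, 9, 7, 2, 1 (positions 1,2,3,6,11,14), of length 6; no longer one exists.

6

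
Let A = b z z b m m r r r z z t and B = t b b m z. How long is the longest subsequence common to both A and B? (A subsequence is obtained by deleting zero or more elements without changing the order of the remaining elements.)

A longest common subsequence is bbmz (length 4); the LCS DP confirms no longer common subsequence exists.

4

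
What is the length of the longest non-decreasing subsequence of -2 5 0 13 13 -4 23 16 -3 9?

5

One longest non-decreasing subsequence is -2, 5, 13, 13, 23 (positions 1,2,4,5,7), of length 5; no longer one exists.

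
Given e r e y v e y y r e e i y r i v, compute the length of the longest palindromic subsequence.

8

One longest palindromic subsequence is ryeyyeyr (positions 2,4,6,7,8,11,13,14); it reads the same forward and backward, and the interval DP gives dp[1][16] = 8.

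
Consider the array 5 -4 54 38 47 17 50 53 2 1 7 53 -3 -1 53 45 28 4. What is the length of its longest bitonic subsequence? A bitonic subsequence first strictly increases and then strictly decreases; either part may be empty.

Let inc[i] be the LIS ending at i and dec[i] the longest strictly decreasing subsequence starting at i. inc = [1, 1, 2, 2, 3, 2, 4, 5, 2, 2, 3, 5, 2, 3, 5, 4, 4, 4], dec = [4, 1, 6, 5, 5, 4, 4, 4, 3, 2, 2, 4, 1, 1, 4, 3, 2, 1].
max_i inc[i]+dec[i]−1 = 8, with one witness 5, 38, 47, 50, 53, 45, 28, 4.

8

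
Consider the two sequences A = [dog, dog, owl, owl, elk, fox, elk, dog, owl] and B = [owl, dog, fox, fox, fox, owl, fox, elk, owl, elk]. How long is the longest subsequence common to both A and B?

Backtracking the LCS table gives one alignment: dog (A1,B2) → owl (A4,B6) → fox (A6,B7) → elk (A7,B8) → owl (A9,B9).
So the longest common subsequence has length 5.

5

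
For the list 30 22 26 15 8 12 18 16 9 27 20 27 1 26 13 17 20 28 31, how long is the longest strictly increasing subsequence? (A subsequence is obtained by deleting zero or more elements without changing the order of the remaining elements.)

7

Scanning left to right, the best length ending at each element is: 30→1, 22→1, 26→2, 15→1, 8→1, 12→2, 18→3, 16→3, 9→2, 27→4, 20→4, 27→5, 1→1, 26→5, 13→3, 17→4, 20→5, 28→6, 31→7.
So the longest increasing subsequence has length 7, e.g. 8, 12, 18, 20, 27, 28, 31.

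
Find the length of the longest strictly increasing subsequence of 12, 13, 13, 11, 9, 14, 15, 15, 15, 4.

One longest increasing subsequence is 12, 13, 14, 15 (positions 1,2,6,7), of length 4; no longer one exists.

4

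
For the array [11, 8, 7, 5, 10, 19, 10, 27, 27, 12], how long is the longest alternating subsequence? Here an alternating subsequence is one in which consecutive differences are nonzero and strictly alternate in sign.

6

Track the best alternating length ending on an up-step vs a down-step at each position: up/down = 1/1, 1/2, 1/2, 1/2, 3/2, 3/1, 3/4, 5/1, 5/1, 5/6.
The maximum over both is 6; one such subsequence is 11, 8, 19, 10, 27, 12.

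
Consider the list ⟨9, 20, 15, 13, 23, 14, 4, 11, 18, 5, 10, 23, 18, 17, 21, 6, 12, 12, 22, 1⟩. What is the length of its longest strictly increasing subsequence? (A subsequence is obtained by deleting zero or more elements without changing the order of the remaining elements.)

6

Scanning left to right, the best length ending at each element is: 9→1, 20→2, 15→2, 13→2, 23→3, 14→3, 4→1, 11→2, 18→4, 5→2, 10→3, 23→5, 18→4, 17→4, 21→5, 6→3, 12→4, 12→4, 22→6, 1→1.
So the longest increasing subsequence has length 6, e.g. 9, 13, 14, 18, 21, 22.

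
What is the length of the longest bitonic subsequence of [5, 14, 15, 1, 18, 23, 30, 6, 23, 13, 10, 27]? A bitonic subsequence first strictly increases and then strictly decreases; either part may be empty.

Let inc[i] be the LIS ending at i and dec[i] the longest strictly decreasing subsequence starting at i. inc = [1, 2, 3, 1, 4, 5, 6, 2, 5, 3, 3, 6], dec = [2, 3, 3, 1, 3, 3, 4, 1, 3, 2, 1, 1].
max_i inc[i]+dec[i]−1 = 9, with one witness 5, 14, 15, 18, 23, 30, 23, 13, 10.

9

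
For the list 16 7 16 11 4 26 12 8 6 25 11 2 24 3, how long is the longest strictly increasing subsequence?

Scanning left to right, the best length ending at each element is: 16→1, 7→1, 16→2, 11→2, 4→1, 26→3, 12→3, 8→2, 6→2, 25→4, 11→3, 2→1, 24→4, 3→2.
So the longest increasing subsequence has length 4, e.g. 7, 11, 12, 25.

4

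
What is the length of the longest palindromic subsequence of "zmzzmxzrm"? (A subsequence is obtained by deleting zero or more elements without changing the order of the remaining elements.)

6

Using dp[i][j] = 2 + dp[i+1][j−1] if the ends match, else max(dp[i+1][j], dp[i][j−1]):
dp[1][9] = 6. A witness is zmzzmz at positions 1,2,3,4,5,7.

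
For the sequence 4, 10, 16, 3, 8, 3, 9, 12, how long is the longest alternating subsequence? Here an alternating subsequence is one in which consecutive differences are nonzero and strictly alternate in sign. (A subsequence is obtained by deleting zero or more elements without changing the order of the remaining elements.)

6

A longest alternating subsequence is 4, 10, 3, 8, 3, 9 (positions 1,2,4,5,6,7); its 5 consecutive differences strictly alternate in sign, and length 6 is optimal.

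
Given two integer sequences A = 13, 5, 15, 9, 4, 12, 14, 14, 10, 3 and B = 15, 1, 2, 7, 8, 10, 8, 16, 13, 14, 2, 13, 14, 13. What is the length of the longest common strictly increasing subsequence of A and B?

2

A longest common strictly increasing subsequence is 13, 14 (length 2); it appears in order in both A and B, and no longer such subsequence exists.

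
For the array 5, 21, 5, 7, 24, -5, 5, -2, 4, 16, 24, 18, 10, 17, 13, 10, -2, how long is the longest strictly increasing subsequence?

Let dp[i] be the longest increasing subsequence ending at position i. Then dp = [1, 2, 1, 2, 3, 1, 2, 2, 3, 4, 5, 5, 4, 5, 5, 4, 2].
The maximum is 5; one witness is -5, -2, 4, 16, 24 at positions 6,8,9,10,11.

5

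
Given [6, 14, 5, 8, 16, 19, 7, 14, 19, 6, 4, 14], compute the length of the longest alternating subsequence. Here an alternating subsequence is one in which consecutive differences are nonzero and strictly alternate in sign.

A longest alternating subsequence is 6, 14, 5, 8, 7, 14, 6, 14 (positions 1,2,3,4,7,8,10,12); its 7 consecutive differences strictly alternate in sign, and length 8 is optimal.

8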